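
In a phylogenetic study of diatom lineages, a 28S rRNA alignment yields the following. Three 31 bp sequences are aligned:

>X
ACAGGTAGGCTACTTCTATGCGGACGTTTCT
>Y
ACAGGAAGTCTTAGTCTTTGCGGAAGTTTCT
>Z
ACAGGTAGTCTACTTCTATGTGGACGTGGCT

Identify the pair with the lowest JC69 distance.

X–Y: 7/31 differ, p = 0.226, d = 0.269.
X–Z: 4/31 differ, p = 0.129, d = 0.142.
Y–Z: 9/31 differ, p = 0.290, d = 0.367.
The smallest distance is between X and Z.

X and Z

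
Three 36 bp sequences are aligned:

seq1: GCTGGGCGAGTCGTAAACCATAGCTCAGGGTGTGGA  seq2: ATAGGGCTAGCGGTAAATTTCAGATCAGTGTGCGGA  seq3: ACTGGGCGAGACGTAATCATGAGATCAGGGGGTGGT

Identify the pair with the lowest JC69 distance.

seq1 and seq3

seq1–seq2: 13/36 differ, p = 0.361, d = 0.493.
seq1–seq3: 9/36 differ, p = 0.250, d = 0.304.
seq2–seq3: 13/36 differ, p = 0.361, d = 0.493.
The smallest distance is between seq1 and seq3.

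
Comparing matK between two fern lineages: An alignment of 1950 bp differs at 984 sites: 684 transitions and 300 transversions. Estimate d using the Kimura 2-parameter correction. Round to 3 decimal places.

P = 684/1950 ≈ 0.350769 and Q = 300/1950 ≈ 0.153846.
Under the Kimura two-parameter model, d = −½ ln(1 − 2P − Q) − ¼ ln(1 − 2Q).
1 − 2P − Q = 0.144616, giving −½ ln(0.144616) = 0.966837.
1 − 2Q = 0.692308, giving −¼ ln(0.692308) = 0.091931.
d = 0.966837 + 0.091931 = 1.058768.

1.059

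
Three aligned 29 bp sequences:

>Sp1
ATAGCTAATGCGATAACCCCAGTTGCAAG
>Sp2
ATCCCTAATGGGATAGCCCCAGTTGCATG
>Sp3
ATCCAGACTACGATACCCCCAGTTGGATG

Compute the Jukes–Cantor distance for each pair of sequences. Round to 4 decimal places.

d(Sp1,Sp2) = 0.1959, d(Sp1,Sp3) = 0.4006, d(Sp2,Sp3) = 0.2913

Sp1–Sp2: 5/29 sites differ → p ≈ 0.172414, d = −0.75 ln(1 − 0.229885) = 0.195912 ≈ 0.1959.
Sp1–Sp3: 9/29 sites differ → p ≈ 0.310345, d = −0.75 ln(1 − 0.413793) = 0.400562 ≈ 0.4006.
Sp2–Sp3: 7/29 sites differ → p ≈ 0.241379, d = −0.75 ln(1 − 0.321839) = 0.291278 ≈ 0.2913.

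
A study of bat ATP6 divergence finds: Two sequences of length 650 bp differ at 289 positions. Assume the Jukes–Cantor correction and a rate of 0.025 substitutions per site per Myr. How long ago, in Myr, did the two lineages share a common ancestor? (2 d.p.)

13.48

p = 289/650 ≈ 0.444615.
d = −(3/4) ln(1 − 4p/3) = −0.75 ln(1 − 0.59282) = −0.75 ln(0.40718)
  = −0.75 × (-0.898500) = 0.673875 substitutions/site.
Under a molecular clock d = 2μt, so t = d/(2μ) = 0.673875 / (2 × 0.025) = 13.48 Myr.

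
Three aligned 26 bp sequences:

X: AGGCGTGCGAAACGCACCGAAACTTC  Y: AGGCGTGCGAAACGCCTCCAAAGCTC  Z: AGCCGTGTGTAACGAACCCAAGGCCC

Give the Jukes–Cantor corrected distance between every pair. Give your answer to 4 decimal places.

X–Y: 5/26 sites differ → p ≈ 0.192308, d = −0.75 ln(1 − 0.256411) = 0.222200 ≈ 0.2222.
X–Z: 9/26 sites differ → p ≈ 0.346154, d = −0.75 ln(1 − 0.461539) = 0.464280 ≈ 0.4643.
Y–Z: 8/26 sites differ → p ≈ 0.307692, d = −0.75 ln(1 − 0.410256) = 0.396050 ≈ 0.3961.

d(X,Y) = 0.2222, d(X,Z) = 0.4643, d(Y,Z) = 0.3961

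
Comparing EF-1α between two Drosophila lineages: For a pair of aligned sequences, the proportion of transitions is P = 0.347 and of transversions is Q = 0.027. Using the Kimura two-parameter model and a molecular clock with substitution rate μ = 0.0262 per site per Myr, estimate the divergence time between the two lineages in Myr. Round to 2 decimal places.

Under the Kimura two-parameter model, d = −½ ln(1 − 2P − Q) − ¼ ln(1 − 2Q).
1 − 2P − Q = 0.279, giving −½ ln(0.279) = 0.638272.
1 − 2Q = 0.946, giving −¼ ln(0.946) = 0.013878.
d = 0.638272 + 0.013878 = 0.652150.
Under a molecular clock d = 2μt, so t = d/(2μ) = 0.652150 / (2 × 0.0262) = 12.45 Myr.

12.45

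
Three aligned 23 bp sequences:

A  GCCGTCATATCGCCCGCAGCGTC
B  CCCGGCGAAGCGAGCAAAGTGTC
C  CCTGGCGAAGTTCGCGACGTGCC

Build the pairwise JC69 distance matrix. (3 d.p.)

A–B: 10/23 sites differ → p ≈ 0.434783, d = −0.75 ln(1 − 0.579711) = 0.650110 ≈ 0.650.
A–C: 13/23 sites differ → p ≈ 0.565217, d = −0.75 ln(1 − 0.753623) = 1.050669 ≈ 1.051.
B–C: 7/23 sites differ → p ≈ 0.304348, d = −0.75 ln(1 − 0.405797) = 0.390401 ≈ 0.390.

d(A,B) = 0.650, d(A,C) = 1.051, d(B,C) = 0.390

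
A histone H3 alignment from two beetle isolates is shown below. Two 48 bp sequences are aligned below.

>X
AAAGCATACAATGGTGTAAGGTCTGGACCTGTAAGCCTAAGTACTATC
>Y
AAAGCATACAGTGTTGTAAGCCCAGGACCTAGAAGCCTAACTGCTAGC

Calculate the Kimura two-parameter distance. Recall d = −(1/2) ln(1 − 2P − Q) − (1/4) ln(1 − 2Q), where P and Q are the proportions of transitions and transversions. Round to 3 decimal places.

0.244

Of 48 sites, 4 differences are transitions and 6 are transversions, so P = 4/48 ≈ 0.083333 and Q = 6/48 = 0.125.
Under the Kimura two-parameter model, d = −½ ln(1 − 2P − Q) − ¼ ln(1 − 2Q).
1 − 2P − Q = 0.708334, giving −½ ln(0.708334) = 0.172420.
1 − 2Q = 0.75, giving −¼ ln(0.75) = 0.071921.
d = 0.172420 + 0.071921 = 0.244341.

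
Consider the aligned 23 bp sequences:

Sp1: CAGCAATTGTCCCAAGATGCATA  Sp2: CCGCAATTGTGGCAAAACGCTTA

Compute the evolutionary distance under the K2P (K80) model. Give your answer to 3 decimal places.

Of 23 sites, 2 differences are transitions and 4 are transversions, so P = 2/23 ≈ 0.086957 and Q = 4/23 ≈ 0.173913.
Under the Kimura two-parameter model, d = −½ ln(1 − 2P − Q) − ¼ ln(1 − 2Q).
1 − 2P − Q = 0.652173, giving −½ ln(0.652173) = 0.213723.
1 − 2Q = 0.652174, giving −¼ ln(0.652174) = 0.106861.
d = 0.213723 + 0.106861 = 0.320584.

0.321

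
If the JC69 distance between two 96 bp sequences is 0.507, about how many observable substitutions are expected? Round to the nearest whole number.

35

Invert JC69: p = (3/4)(1 − e^(−4d/3)) = 0.75 × (1 − e^(-0.676)) = 0.75 × (1 − 0.508648) = 0.368514.
Expected differing sites = pL ≈ 0.368514 × 96 = 35.377344 ≈ 35.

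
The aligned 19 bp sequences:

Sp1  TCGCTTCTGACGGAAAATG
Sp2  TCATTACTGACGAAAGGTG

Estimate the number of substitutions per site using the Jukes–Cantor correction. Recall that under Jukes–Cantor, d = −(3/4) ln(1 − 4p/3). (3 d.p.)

0.410

The sequences differ at 6 of 19 sites (3, 4, 6, 13, 16, 17), so p = 6/19 ≈ 0.315789.
d = −(3/4) ln(1 − 4p/3) = −0.75 ln(1 − 0.421052) = −0.75 ln(0.578948)
  = −0.75 × (-0.546543) = 0.409907 substitutions/site.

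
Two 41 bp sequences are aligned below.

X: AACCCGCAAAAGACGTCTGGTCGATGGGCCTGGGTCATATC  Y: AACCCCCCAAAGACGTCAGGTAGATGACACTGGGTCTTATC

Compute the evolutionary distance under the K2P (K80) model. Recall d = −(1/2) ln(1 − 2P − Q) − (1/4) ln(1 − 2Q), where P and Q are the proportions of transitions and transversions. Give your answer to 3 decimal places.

0.228

Of 41 sites, 1 differences are transitions and 7 are transversions, so P = 1/41 ≈ 0.02439 and Q = 7/41 ≈ 0.170732.
Under the Kimura two-parameter model, d = −½ ln(1 − 2P − Q) − ¼ ln(1 − 2Q).
1 − 2P − Q = 0.780488, giving −½ ln(0.780488) = 0.123918.
1 − 2Q = 0.658536, giving −¼ ln(0.658536) = 0.104434.
d = 0.123918 + 0.104434 = 0.228352.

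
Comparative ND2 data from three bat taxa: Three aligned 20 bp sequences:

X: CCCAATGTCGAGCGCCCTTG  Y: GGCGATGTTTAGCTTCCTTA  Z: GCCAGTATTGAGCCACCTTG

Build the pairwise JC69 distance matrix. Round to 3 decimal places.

d(X,Y) = 0.572, d(X,Z) = 0.383, d(Y,Z) = 0.572

X–Y: 8/20 sites differ → p = 0.4, d = −0.75 ln(1 − 0.533333) = 0.571605 ≈ 0.572.
X–Z: 6/20 sites differ → p = 0.3, d = −0.75 ln(1 − 0.4) = 0.383119 ≈ 0.383.
Y–Z: 8/20 sites differ → p = 0.4, d = −0.75 ln(1 − 0.533333) = 0.571605 ≈ 0.572.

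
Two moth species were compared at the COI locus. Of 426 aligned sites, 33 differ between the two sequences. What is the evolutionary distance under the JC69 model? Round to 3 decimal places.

p = 33/426 ≈ 0.077465.
d = −(3/4) ln(1 − 4p/3) = −0.75 ln(1 − 0.103287) = −0.75 ln(0.896713)
  = −0.75 × (-0.109019) = 0.081764 substitutions/site.

0.082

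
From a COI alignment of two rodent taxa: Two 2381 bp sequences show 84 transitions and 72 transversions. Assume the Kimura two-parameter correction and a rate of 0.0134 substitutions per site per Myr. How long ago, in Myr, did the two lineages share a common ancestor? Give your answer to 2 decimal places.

P = 84/2381 ≈ 0.035279 and Q = 72/2381 ≈ 0.030239.
Under the Kimura two-parameter model, d = −½ ln(1 − 2P − Q) − ¼ ln(1 − 2Q).
1 − 2P − Q = 0.899203, giving −½ ln(0.899203) = 0.053123.
1 − 2Q = 0.939522, giving −¼ ln(0.939522) = 0.015596.
d = 0.053123 + 0.015596 = 0.068719.
Under a molecular clock d = 2μt, so t = d/(2μ) = 0.068719 / (2 × 0.0134) = 2.56 Myr.

2.56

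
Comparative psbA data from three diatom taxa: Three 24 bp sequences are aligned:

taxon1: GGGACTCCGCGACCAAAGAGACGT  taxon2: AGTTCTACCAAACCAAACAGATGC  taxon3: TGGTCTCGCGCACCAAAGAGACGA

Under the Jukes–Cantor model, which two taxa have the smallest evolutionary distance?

taxon1–taxon2: 10/24 differ, p = 0.417, d = 0.608.
taxon1–taxon3: 7/24 differ, p = 0.292, d = 0.369.
taxon2–taxon3: 9/24 differ, p = 0.375, d = 0.520.
The smallest distance is between taxon1 and taxon3.

taxon1 and taxon3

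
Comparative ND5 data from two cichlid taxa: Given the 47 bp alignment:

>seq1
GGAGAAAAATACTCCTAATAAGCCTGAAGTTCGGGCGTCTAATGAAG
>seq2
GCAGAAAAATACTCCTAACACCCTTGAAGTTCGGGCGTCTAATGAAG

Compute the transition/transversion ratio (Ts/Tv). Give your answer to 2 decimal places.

Transitions are A↔G and C↔T; transversions are all other mismatches.
Transitions: 2. Transversions: 3.
R = 2/3 = 0.666666… ≈ 0.67 (to 2 d.p.).

0.67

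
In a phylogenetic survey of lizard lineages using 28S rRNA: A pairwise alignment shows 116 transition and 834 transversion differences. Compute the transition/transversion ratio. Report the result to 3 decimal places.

R = 116/834 = 0.139088… ≈ 0.139 (to 3 d.p.).

0.139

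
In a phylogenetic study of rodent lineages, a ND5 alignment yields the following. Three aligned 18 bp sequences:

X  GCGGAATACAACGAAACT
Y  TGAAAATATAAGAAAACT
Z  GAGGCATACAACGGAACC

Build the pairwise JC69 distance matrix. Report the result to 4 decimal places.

d(X,Y) = 0.5482, d(X,Z) = 0.2635, d(Y,Z) = 1.0124

X–Y: 7/18 sites differ → p ≈ 0.388889, d = −0.75 ln(1 − 0.518519) = 0.548166 ≈ 0.5482.
X–Z: 4/18 sites differ → p ≈ 0.222222, d = −0.75 ln(1 − 0.296296) = 0.263548 ≈ 0.2635.
Y–Z: 10/18 sites differ → p ≈ 0.555556, d = −0.75 ln(1 − 0.740741) = 1.012446 ≈ 1.0124.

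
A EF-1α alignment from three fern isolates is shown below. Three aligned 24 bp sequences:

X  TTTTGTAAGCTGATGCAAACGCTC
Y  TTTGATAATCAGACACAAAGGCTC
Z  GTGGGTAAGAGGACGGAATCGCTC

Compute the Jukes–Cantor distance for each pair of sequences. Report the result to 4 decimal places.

X–Y: 7/24 sites differ → p ≈ 0.291667, d = −0.75 ln(1 − 0.388889) = 0.369358 ≈ 0.3694.
X–Z: 8/24 sites differ → p ≈ 0.333333, d = −0.75 ln(1 − 0.444444) = 0.440839 ≈ 0.4408.
Y–Z: 10/24 sites differ → p ≈ 0.416667, d = −0.75 ln(1 − 0.555556) = 0.608198 ≈ 0.6082.

d(X,Y) = 0.3694, d(X,Z) = 0.4408, d(Y,Z) = 0.6082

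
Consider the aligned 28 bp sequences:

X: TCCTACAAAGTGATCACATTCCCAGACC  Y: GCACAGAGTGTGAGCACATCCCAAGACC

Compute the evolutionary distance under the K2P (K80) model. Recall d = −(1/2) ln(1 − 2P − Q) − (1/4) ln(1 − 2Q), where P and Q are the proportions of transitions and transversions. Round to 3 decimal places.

Of 28 sites, 3 differences are transitions and 6 are transversions, so P = 3/28 ≈ 0.107143 and Q = 6/28 ≈ 0.214286.
Under the Kimura two-parameter model, d = −½ ln(1 − 2P − Q) − ¼ ln(1 − 2Q).
1 − 2P − Q = 0.571428, giving −½ ln(0.571428) = 0.279808.
1 − 2Q = 0.571428, giving −¼ ln(0.571428) = 0.139904.
d = 0.279808 + 0.139904 = 0.419712.

0.420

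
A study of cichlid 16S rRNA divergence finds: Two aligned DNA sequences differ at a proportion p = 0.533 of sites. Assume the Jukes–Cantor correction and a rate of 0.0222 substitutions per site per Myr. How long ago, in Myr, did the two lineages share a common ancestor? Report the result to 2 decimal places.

20.95

d = −(3/4) ln(1 − 4p/3) = −0.75 ln(1 − 0.710667) = −0.75 ln(0.289333)
  = −0.75 × (-1.240177) = 0.930133 substitutions/site.
Under a molecular clock d = 2μt, so t = d/(2μ) = 0.930133 / (2 × 0.0222) = 20.95 Myr.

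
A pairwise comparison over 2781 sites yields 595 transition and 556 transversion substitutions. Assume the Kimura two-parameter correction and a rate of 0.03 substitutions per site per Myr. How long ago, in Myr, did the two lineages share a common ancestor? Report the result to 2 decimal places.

P = 595/2781 ≈ 0.213952 and Q = 556/2781 ≈ 0.199928.
Under the Kimura two-parameter model, d = −½ ln(1 − 2P − Q) − ¼ ln(1 − 2Q).
1 − 2P − Q = 0.372168, giving −½ ln(0.372168) = 0.494205.
1 − 2Q = 0.600144, giving −¼ ln(0.600144) = 0.127646.
d = 0.494205 + 0.127646 = 0.621851.
Under a molecular clock d = 2μt, so t = d/(2μ) = 0.621851 / (2 × 0.03) = 10.36 Myr.

10.36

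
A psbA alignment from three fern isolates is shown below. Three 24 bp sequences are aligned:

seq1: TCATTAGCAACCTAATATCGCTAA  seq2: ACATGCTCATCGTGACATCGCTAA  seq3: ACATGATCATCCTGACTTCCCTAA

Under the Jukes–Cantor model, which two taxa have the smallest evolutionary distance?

seq2 and seq3

seq1–seq2: 8/24 differ, p = 0.333, d = 0.441.
seq1–seq3: 8/24 differ, p = 0.333, d = 0.441.
seq2–seq3: 4/24 differ, p = 0.167, d = 0.188.
The smallest distance is between seq2 and seq3.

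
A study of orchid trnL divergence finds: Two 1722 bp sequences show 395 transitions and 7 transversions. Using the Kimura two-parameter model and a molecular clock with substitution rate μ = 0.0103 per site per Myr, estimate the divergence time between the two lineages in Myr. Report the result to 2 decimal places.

15.18

P = 395/1722 ≈ 0.229384 and Q = 7/1722 ≈ 0.004065.
Under the Kimura two-parameter model, d = −½ ln(1 − 2P − Q) − ¼ ln(1 − 2Q).
1 − 2P − Q = 0.537167, giving −½ ln(0.537167) = 0.310723.
1 − 2Q = 0.99187, giving −¼ ln(0.99187) = 0.002041.
d = 0.310723 + 0.002041 = 0.312764.
Under a molecular clock d = 2μt, so t = d/(2μ) = 0.312764 / (2 × 0.0103) = 15.18 Myr.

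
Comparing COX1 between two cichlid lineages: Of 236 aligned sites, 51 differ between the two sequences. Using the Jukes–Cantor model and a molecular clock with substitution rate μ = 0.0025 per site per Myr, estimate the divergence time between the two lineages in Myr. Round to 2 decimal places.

50.98

p = 51/236 ≈ 0.216102.
d = −(3/4) ln(1 − 4p/3) = −0.75 ln(1 − 0.288136) = −0.75 ln(0.711864)
  = −0.75 × (-0.339868) = 0.254901 substitutions/site.
Under a molecular clock d = 2μt, so t = d/(2μ) = 0.254901 / (2 × 0.0025) = 50.98 Myr.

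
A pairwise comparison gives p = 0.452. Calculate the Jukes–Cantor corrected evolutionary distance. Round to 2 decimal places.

0.69

d = −(3/4) ln(1 − 4p/3) = −0.75 ln(1 − 0.602667) = −0.75 ln(0.397333)
  = −0.75 × (-0.922981) = 0.692236 substitutions/site.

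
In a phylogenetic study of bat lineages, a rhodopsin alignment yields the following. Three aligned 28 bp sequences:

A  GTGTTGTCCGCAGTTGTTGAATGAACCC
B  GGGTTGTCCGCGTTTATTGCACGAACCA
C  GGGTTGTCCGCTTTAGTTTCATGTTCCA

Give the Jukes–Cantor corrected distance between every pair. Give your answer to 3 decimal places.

d(A,B) = 0.304, d(A,C) = 0.420, d(B,C) = 0.304

A–B: 7/28 sites differ → p = 0.25, d = −0.75 ln(1 − 0.333333) = 0.304098 ≈ 0.304.
A–C: 9/28 sites differ → p ≈ 0.321429, d = −0.75 ln(1 − 0.428572) = 0.419713 ≈ 0.420.
B–C: 7/28 sites differ → p = 0.25, d = −0.75 ln(1 − 0.333333) = 0.304098 ≈ 0.304.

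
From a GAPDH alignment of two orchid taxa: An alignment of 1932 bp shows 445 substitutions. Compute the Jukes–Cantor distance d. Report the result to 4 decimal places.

0.2752

p = 445/1932 ≈ 0.230331.
d = −(3/4) ln(1 − 4p/3) = −0.75 ln(1 − 0.307108) = −0.75 ln(0.692892)
  = −0.75 × (-0.366881) = 0.275161 substitutions/site.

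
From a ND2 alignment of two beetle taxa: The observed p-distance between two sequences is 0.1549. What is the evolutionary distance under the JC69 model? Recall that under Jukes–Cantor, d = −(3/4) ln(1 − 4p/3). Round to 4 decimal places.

d = −(3/4) ln(1 − 4p/3) = −0.75 ln(1 − 0.206533) = −0.75 ln(0.793467)
  = −0.75 × (-0.231343) = 0.173507 substitutions/site.

0.1735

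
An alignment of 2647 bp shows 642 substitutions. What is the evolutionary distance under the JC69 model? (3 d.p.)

p = 642/2647 ≈ 0.242539.
d = −(3/4) ln(1 − 4p/3) = −0.75 ln(1 − 0.323385) = −0.75 ln(0.676615)
  = −0.75 × (-0.390653) = 0.292990 substitutions/site.

0.293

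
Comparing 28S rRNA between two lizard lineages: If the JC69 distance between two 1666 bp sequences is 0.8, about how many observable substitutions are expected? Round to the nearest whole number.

Invert JC69: p = (3/4)(1 − e^(−4d/3)) = 0.75 × (1 − e^(-1.066667)) = 0.75 × (1 − 0.344154) = 0.491885.
Expected differing sites = pL ≈ 0.491885 × 1666 = 819.48041 ≈ 819.

819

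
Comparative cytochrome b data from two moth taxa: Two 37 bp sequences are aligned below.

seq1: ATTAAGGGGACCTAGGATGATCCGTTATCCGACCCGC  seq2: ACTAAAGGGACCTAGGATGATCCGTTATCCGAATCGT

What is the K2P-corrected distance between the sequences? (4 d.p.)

0.1532

Of 37 sites, 4 differences are transitions and 1 are transversions, so P = 4/37 ≈ 0.108108 and Q = 1/37 ≈ 0.027027.
Under the Kimura two-parameter model, d = −½ ln(1 − 2P − Q) − ¼ ln(1 − 2Q).
1 − 2P − Q = 0.756757, giving −½ ln(0.756757) = 0.139357.
1 − 2Q = 0.945946, giving −¼ ln(0.945946) = 0.013892.
d = 0.139357 + 0.013892 = 0.153249.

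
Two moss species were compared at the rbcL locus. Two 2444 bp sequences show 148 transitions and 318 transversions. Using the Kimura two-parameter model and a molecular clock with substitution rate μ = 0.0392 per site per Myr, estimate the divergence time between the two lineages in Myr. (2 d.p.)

P = 148/2444 ≈ 0.060556 and Q = 318/2444 ≈ 0.130115.
Under the Kimura two-parameter model, d = −½ ln(1 − 2P − Q) − ¼ ln(1 − 2Q).
1 − 2P − Q = 0.748773, giving −½ ln(0.748773) = 0.144660.
1 − 2Q = 0.73977, giving −¼ ln(0.73977) = 0.075354.
d = 0.144660 + 0.075354 = 0.220014.
Under a molecular clock d = 2μt, so t = d/(2μ) = 0.220014 / (2 × 0.0392) = 2.81 Myr.

2.81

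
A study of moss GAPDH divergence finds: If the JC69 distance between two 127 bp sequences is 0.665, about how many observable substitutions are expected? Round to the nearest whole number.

Invert JC69: p = (3/4)(1 − e^(−4d/3)) = 0.75 × (1 − e^(-0.886667)) = 0.75 × (1 − 0.412027) = 0.440980.
Expected differing sites = pL ≈ 0.440980 × 127 = 56.00446 ≈ 56.

56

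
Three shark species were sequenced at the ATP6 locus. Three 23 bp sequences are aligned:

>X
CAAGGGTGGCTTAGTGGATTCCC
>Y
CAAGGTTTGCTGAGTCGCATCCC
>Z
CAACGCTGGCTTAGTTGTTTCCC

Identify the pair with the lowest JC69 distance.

X–Y: 6/23 differ, p = 0.261, d = 0.321.
X–Z: 4/23 differ, p = 0.174, d = 0.198.
Y–Z: 7/23 differ, p = 0.304, d = 0.390.
The smallest distance is between X and Z.

X and Z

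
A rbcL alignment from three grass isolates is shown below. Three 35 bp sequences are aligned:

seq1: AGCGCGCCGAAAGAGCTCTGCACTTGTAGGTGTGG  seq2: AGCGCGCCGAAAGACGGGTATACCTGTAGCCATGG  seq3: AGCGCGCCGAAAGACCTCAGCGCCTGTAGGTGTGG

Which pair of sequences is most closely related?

seq1 and seq3

seq1–seq2: 10/35 differ, p = 0.286, d = 0.360.
seq1–seq3: 4/35 differ, p = 0.114, d = 0.124.
seq2–seq3: 10/35 differ, p = 0.286, d = 0.360.
The smallest distance is between seq1 and seq3.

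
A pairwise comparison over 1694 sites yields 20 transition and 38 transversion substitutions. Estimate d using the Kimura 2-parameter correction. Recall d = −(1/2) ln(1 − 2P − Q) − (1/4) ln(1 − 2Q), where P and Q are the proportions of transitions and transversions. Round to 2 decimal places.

P = 20/1694 ≈ 0.011806 and Q = 38/1694 ≈ 0.022432.
Under the Kimura two-parameter model, d = −½ ln(1 − 2P − Q) − ¼ ln(1 − 2Q).
1 − 2P − Q = 0.953956, giving −½ ln(0.953956) = 0.023569.
1 − 2Q = 0.955136, giving −¼ ln(0.955136) = 0.011475.
d = 0.023569 + 0.011475 = 0.035044.

0.04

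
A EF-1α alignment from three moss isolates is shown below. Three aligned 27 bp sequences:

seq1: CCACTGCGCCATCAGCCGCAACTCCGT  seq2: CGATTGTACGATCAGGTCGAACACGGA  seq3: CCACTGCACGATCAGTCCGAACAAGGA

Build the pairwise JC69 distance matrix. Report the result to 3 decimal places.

d(seq1,seq2) = 0.673, d(seq1,seq3) = 0.441, d(seq2,seq3) = 0.264

seq1–seq2: 12/27 sites differ → p ≈ 0.444444, d = −0.75 ln(1 − 0.592592) = 0.673455 ≈ 0.673.
seq1–seq3: 9/27 sites differ → p ≈ 0.333333, d = −0.75 ln(1 − 0.444444) = 0.440839 ≈ 0.441.
seq2–seq3: 6/27 sites differ → p ≈ 0.222222, d = −0.75 ln(1 − 0.296296) = 0.263548 ≈ 0.264.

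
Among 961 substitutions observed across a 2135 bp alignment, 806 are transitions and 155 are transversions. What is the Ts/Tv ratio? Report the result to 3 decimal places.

R = 806/155 = 5.200.

5.200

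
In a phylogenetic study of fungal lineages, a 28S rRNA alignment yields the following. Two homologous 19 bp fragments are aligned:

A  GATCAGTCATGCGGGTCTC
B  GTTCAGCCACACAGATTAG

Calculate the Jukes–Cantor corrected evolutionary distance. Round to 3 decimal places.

The sequences differ at 9 of 19 sites (2, 7, 10, 11, 13, 15, 17, 18, 19), so p = 9/19 ≈ 0.473684.
d = −(3/4) ln(1 − 4p/3) = −0.75 ln(1 − 0.631579) = −0.75 ln(0.368421)
  = −0.75 × (-0.998529) = 0.748897 substitutions/site.

0.749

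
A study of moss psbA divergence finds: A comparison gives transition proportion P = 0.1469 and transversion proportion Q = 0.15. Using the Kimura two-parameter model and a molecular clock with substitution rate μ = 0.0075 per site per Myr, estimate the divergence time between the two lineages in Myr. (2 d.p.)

25.50

Under the Kimura two-parameter model, d = −½ ln(1 − 2P − Q) − ¼ ln(1 − 2Q).
1 − 2P − Q = 0.5562, giving −½ ln(0.5562) = 0.293314.
1 − 2Q = 0.7, giving −¼ ln(0.7) = 0.089169.
d = 0.293314 + 0.089169 = 0.382483.
Under a molecular clock d = 2μt, so t = d/(2μ) = 0.382483 / (2 × 0.0075) = 25.50 Myr.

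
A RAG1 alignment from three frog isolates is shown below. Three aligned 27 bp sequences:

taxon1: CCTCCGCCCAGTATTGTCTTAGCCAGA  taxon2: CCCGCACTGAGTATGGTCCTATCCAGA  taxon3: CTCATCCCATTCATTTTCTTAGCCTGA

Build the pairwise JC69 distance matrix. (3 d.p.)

d(taxon1,taxon2) = 0.377, d(taxon1,taxon3) = 0.588, d(taxon2,taxon3) = 0.882

taxon1–taxon2: 8/27 sites differ → p ≈ 0.296296, d = −0.75 ln(1 − 0.395061) = 0.376971 ≈ 0.377.
taxon1–taxon3: 11/27 sites differ → p ≈ 0.407407, d = −0.75 ln(1 − 0.543209) = 0.587647 ≈ 0.588.
taxon2–taxon3: 14/27 sites differ → p ≈ 0.518519, d = −0.75 ln(1 − 0.691359) = 0.881682 ≈ 0.882.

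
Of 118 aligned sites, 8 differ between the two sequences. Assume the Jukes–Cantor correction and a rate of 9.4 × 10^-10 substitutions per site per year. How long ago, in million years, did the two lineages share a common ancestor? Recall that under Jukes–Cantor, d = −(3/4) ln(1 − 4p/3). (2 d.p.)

37.80

p = 8/118 ≈ 0.067797.
d = −(3/4) ln(1 − 4p/3) = −0.75 ln(1 − 0.090396) = −0.75 ln(0.909604)
  = −0.75 × (-0.094746) = 0.071060 substitutions/site.
Under a molecular clock d = 2μt, so t = d/(2μ) = 0.071060 / (2 × 9.4 × 10^-10) = 37.80 million years.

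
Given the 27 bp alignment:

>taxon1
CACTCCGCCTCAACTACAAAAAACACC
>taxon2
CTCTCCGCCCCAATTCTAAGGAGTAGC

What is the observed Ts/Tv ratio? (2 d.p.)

2.33

Transitions are A↔G and C↔T; transversions are all other mismatches.
Transitions: 7. Transversions: 3.
R = 7/3 = 2.333333… ≈ 2.33 (to 2 d.p.).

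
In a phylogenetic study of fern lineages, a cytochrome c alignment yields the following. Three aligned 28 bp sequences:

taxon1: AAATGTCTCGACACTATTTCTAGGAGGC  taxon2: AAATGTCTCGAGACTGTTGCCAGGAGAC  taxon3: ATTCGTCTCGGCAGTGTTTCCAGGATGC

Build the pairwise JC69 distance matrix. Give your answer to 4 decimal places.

d(taxon1,taxon2) = 0.2040, d(taxon1,taxon3) = 0.3597, d(taxon2,taxon3) = 0.4197

taxon1–taxon2: 5/28 sites differ → p ≈ 0.178571, d = −0.75 ln(1 − 0.238095) = 0.203950 ≈ 0.2040.
taxon1–taxon3: 8/28 sites differ → p ≈ 0.285714, d = −0.75 ln(1 − 0.380952) = 0.359679 ≈ 0.3597.
taxon2–taxon3: 9/28 sites differ → p ≈ 0.321429, d = −0.75 ln(1 − 0.428572) = 0.419713 ≈ 0.4197.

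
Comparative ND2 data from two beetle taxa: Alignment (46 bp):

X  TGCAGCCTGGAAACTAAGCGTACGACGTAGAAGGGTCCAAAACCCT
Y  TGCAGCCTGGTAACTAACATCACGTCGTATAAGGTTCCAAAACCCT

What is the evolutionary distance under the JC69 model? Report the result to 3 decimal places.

0.198

The sequences differ at 8 of 46 sites (11, 18, 19, 20, 21, 25, 30, 35), so p = 8/46 ≈ 0.173913.
d = −(3/4) ln(1 − 4p/3) = −0.75 ln(1 − 0.231884) = −0.75 ln(0.768116)
  = −0.75 × (-0.263815) = 0.197861 substitutions/site.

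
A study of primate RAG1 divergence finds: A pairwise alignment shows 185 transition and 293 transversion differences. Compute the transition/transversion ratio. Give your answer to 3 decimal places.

R = 185/293 = 0.631399… ≈ 0.631 (to 3 d.p.).

0.631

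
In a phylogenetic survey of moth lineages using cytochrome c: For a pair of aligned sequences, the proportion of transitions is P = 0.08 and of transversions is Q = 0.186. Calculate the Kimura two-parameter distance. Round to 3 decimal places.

0.329

Under the Kimura two-parameter model, d = −½ ln(1 − 2P − Q) − ¼ ln(1 − 2Q).
1 − 2P − Q = 0.654, giving −½ ln(0.654) = 0.212324.
1 − 2Q = 0.628, giving −¼ ln(0.628) = 0.116304.
d = 0.212324 + 0.116304 = 0.328628.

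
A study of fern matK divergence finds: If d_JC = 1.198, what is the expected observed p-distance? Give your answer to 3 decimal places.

0.598

p = (3/4)(1 − e^(−4d/3)) = 0.75 × (1 − e^(-1.597333)) = 0.75 × (1 − 0.202436) = 0.598173.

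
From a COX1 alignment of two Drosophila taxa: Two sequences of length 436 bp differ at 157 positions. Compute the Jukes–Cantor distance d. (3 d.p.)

0.491

p = 157/436 ≈ 0.360092.
d = −(3/4) ln(1 − 4p/3) = −0.75 ln(1 − 0.480123) = −0.75 ln(0.519877)
  = −0.75 × (-0.654163) = 0.490622 substitutions/site.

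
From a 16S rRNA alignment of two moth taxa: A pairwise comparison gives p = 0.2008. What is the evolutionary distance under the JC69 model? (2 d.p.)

0.23

d = −(3/4) ln(1 − 4p/3) = −0.75 ln(1 − 0.267733) = −0.75 ln(0.732267)
  = −0.75 × (-0.311610) = 0.233708 substitutions/site.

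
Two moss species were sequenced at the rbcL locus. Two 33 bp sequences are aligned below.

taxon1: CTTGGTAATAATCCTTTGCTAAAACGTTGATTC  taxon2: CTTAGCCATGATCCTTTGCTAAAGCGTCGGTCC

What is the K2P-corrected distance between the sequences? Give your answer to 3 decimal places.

0.319

Of 33 sites, 7 differences are transitions and 1 are transversions, so P = 7/33 ≈ 0.212121 and Q = 1/33 ≈ 0.030303.
Under the Kimura two-parameter model, d = −½ ln(1 − 2P − Q) − ¼ ln(1 − 2Q).
1 − 2P − Q = 0.545455, giving −½ ln(0.545455) = 0.303067.
1 − 2Q = 0.939394, giving −¼ ln(0.939394) = 0.015630.
d = 0.303067 + 0.015630 = 0.318697.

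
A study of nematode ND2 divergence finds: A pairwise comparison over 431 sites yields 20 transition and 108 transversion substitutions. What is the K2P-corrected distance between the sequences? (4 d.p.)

0.3842

P = 20/431 ≈ 0.046404 and Q = 108/431 ≈ 0.25058.
Under the Kimura two-parameter model, d = −½ ln(1 − 2P − Q) − ¼ ln(1 − 2Q).
1 − 2P − Q = 0.656612, giving −½ ln(0.656612) = 0.210331.
1 − 2Q = 0.49884, giving −¼ ln(0.49884) = 0.173867.
d = 0.210331 + 0.173867 = 0.384198.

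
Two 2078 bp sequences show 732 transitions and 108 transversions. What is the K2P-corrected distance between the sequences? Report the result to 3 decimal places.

P = 732/2078 ≈ 0.352262 and Q = 108/2078 ≈ 0.051973.
Under the Kimura two-parameter model, d = −½ ln(1 − 2P − Q) − ¼ ln(1 − 2Q).
1 − 2P − Q = 0.243503, giving −½ ln(0.243503) = 0.706313.
1 − 2Q = 0.896054, giving −¼ ln(0.896054) = 0.027439.
d = 0.706313 + 0.027439 = 0.733752.

0.734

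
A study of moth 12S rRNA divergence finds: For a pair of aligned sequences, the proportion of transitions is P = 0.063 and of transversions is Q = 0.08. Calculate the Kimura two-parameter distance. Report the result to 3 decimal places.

0.159

Under the Kimura two-parameter model, d = −½ ln(1 − 2P − Q) − ¼ ln(1 − 2Q).
1 − 2P − Q = 0.794, giving −½ ln(0.794) = 0.115336.
1 − 2Q = 0.84, giving −¼ ln(0.84) = 0.043588.
d = 0.115336 + 0.043588 = 0.158924.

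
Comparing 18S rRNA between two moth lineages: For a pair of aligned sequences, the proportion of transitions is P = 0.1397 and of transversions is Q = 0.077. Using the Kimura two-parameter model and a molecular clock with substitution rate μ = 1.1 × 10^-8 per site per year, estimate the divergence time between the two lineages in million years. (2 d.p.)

11.92

Under the Kimura two-parameter model, d = −½ ln(1 − 2P − Q) − ¼ ln(1 − 2Q).
1 − 2P − Q = 0.6436, giving −½ ln(0.6436) = 0.220339.
1 − 2Q = 0.846, giving −¼ ln(0.846) = 0.041809.
d = 0.220339 + 0.041809 = 0.262148.
Under a molecular clock d = 2μt, so t = d/(2μ) = 0.262148 / (2 × 1.1 × 10^-8) = 11.92 million years.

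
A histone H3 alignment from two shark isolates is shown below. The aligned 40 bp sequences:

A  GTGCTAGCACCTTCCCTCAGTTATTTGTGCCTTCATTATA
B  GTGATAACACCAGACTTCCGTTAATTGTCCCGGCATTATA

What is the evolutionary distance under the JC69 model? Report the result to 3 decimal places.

The sequences differ at 11 of 40 sites, so p = 11/40 = 0.275.
d = −(3/4) ln(1 − 4p/3) = −0.75 ln(1 − 0.366667) = −0.75 ln(0.633333)
  = −0.75 × (-0.456759) = 0.342569 substitutions/site.

0.343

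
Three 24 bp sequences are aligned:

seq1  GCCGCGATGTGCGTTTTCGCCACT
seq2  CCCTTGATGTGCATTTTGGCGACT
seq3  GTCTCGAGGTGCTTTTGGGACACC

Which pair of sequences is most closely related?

seq1 and seq2

seq1–seq2: 6/24 differ, p = 0.250, d = 0.304.
seq1–seq3: 8/24 differ, p = 0.333, d = 0.441.
seq2–seq3: 9/24 differ, p = 0.375, d = 0.520.
The smallest distance is between seq1 and seq2.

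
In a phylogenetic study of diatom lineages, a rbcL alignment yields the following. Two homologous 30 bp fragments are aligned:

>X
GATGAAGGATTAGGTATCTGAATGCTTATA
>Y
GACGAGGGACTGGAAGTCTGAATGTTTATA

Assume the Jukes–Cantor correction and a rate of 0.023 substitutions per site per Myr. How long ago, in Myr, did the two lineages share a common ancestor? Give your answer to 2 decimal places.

The sequences differ at 8 of 30 sites (3, 6, 10, 12, 14, 15, 16, 25), so p = 8/30 ≈ 0.266667.
d = −(3/4) ln(1 − 4p/3) = −0.75 ln(1 − 0.355556) = −0.75 ln(0.644444)
  = −0.75 × (-0.439367) = 0.329525 substitutions/site.
Under a molecular clock d = 2μt, so t = d/(2μ) = 0.329525 / (2 × 0.023) = 7.16 Myr.

7.16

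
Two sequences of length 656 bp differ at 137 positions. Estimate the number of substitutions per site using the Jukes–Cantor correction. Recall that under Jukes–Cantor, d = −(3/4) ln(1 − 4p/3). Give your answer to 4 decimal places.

p = 137/656 ≈ 0.208841.
d = −(3/4) ln(1 − 4p/3) = −0.75 ln(1 − 0.278455) = −0.75 ln(0.721545)
  = −0.75 × (-0.326361) = 0.244771 substitutions/site.

0.2448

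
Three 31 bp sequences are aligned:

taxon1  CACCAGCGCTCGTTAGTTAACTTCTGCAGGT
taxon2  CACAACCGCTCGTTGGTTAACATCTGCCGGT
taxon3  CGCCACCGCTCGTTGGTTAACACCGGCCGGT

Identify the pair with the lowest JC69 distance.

taxon1–taxon2: 5/31 differ, p = 0.161, d = 0.182.
taxon1–taxon3: 7/31 differ, p = 0.226, d = 0.269.
taxon2–taxon3: 4/31 differ, p = 0.129, d = 0.142.
The smallest distance is between taxon2 and taxon3.

taxon2 and taxon3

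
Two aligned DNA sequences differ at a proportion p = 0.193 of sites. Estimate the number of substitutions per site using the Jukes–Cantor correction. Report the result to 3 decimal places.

0.223

d = −(3/4) ln(1 − 4p/3) = −0.75 ln(1 − 0.257333) = −0.75 ln(0.742667)
  = −0.75 × (-0.297508) = 0.223131 substitutions/site.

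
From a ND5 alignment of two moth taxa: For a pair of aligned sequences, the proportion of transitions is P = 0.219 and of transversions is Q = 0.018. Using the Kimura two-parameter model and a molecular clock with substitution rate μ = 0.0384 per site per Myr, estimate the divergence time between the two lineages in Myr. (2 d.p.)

Under the Kimura two-parameter model, d = −½ ln(1 − 2P − Q) − ¼ ln(1 − 2Q).
1 − 2P − Q = 0.544, giving −½ ln(0.544) = 0.304403.
1 − 2Q = 0.964, giving −¼ ln(0.964) = 0.009166.
d = 0.304403 + 0.009166 = 0.313569.
Under a molecular clock d = 2μt, so t = d/(2μ) = 0.313569 / (2 × 0.0384) = 4.08 Myr.

4.08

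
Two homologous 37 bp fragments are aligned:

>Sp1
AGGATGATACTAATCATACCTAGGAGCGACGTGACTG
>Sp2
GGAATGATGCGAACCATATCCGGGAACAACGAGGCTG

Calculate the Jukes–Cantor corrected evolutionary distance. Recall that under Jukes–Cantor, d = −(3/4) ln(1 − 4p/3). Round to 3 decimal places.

0.425

The sequences differ at 12 of 37 sites, so p = 12/37 ≈ 0.324324.
d = −(3/4) ln(1 − 4p/3) = −0.75 ln(1 − 0.432432) = −0.75 ln(0.567568)
  = −0.75 × (-0.566395) = 0.424796 substitutions/site.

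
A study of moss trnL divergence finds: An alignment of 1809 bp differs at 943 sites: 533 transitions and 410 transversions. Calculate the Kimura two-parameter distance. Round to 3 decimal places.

0.997

P = 533/1809 ≈ 0.294638 and Q = 410/1809 ≈ 0.226645.
Under the Kimura two-parameter model, d = −½ ln(1 − 2P − Q) − ¼ ln(1 − 2Q).
1 − 2P − Q = 0.184079, giving −½ ln(0.184079) = 0.846195.
1 − 2Q = 0.54671, giving −¼ ln(0.54671) = 0.150959.
d = 0.846195 + 0.150959 = 0.997154.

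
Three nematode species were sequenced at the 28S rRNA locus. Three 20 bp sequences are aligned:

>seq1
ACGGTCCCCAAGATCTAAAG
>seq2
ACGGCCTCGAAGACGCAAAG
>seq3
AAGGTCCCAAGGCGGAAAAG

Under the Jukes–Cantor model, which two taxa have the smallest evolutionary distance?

seq1–seq2: 6/20 differ, p = 0.300, d = 0.383.
seq1–seq3: 7/20 differ, p = 0.350, d = 0.471.
seq2–seq3: 8/20 differ, p = 0.400, d = 0.572.
The smallest distance is between seq1 and seq2.

seq1 and seq2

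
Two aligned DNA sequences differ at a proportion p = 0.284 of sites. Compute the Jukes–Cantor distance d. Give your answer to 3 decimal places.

d = −(3/4) ln(1 − 4p/3) = −0.75 ln(1 − 0.378667) = −0.75 ln(0.621333)
  = −0.75 × (-0.475888) = 0.356916 substitutions/site.

0.357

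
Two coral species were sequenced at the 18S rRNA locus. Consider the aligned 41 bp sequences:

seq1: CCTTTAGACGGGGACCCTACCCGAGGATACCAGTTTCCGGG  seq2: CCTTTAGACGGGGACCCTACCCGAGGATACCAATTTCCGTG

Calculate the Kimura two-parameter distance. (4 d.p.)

0.0505

Of 41 sites, 1 differences are transitions and 1 are transversions, so P = 1/41 ≈ 0.02439 and Q = 1/41 ≈ 0.02439.
Under the Kimura two-parameter model, d = −½ ln(1 − 2P − Q) − ¼ ln(1 − 2Q).
1 − 2P − Q = 0.92683, giving −½ ln(0.92683) = 0.037993.
1 − 2Q = 0.95122, giving −¼ ln(0.95122) = 0.012502.
d = 0.037993 + 0.012502 = 0.050495.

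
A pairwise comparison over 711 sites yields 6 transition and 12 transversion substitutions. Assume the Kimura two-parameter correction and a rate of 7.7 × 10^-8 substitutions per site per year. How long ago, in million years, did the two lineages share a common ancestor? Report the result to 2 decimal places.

P = 6/711 ≈ 0.008439 and Q = 12/711 ≈ 0.016878.
Under the Kimura two-parameter model, d = −½ ln(1 − 2P − Q) − ¼ ln(1 − 2Q).
1 − 2P − Q = 0.966244, giving −½ ln(0.966244) = 0.017169.
1 − 2Q = 0.966244, giving −¼ ln(0.966244) = 0.008585.
d = 0.017169 + 0.008585 = 0.025754.
Under a molecular clock d = 2μt, so t = d/(2μ) = 0.025754 / (2 × 7.7 × 10^-8) = 0.17 million years.

0.17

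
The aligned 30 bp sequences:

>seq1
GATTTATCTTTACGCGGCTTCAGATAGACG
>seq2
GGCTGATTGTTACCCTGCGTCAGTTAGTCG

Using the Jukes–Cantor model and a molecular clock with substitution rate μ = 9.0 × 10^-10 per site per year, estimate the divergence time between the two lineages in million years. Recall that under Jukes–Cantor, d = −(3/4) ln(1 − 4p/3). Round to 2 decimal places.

The sequences differ at 10 of 30 sites (2, 3, 5, 8, 9, 14, 16, 19, 24, 28), so p = 10/30 ≈ 0.333333.
d = −(3/4) ln(1 − 4p/3) = −0.75 ln(1 − 0.444444) = −0.75 ln(0.555556)
  = −0.75 × (-0.587786) = 0.440840 substitutions/site.
Under a molecular clock d = 2μt, so t = d/(2μ) = 0.440840 / (2 × 9.0 × 10^-10) = 244.91 million years.

244.91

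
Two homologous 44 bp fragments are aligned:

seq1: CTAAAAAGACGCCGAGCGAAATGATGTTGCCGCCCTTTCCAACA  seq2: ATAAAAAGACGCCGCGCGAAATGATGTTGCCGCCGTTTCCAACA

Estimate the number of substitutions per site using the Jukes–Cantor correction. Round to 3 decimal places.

0.071

The sequences differ at 3 of 44 sites (1, 15, 35), so p = 3/44 ≈ 0.068182.
d = −(3/4) ln(1 − 4p/3) = −0.75 ln(1 − 0.090909) = −0.75 ln(0.909091)
  = −0.75 × (-0.095310) = 0.071483 substitutions/site.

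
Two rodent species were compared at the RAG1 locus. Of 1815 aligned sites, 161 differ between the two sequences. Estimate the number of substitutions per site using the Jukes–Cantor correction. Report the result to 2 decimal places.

p = 161/1815 ≈ 0.088705.
d = −(3/4) ln(1 − 4p/3) = −0.75 ln(1 − 0.118273) = −0.75 ln(0.881727)
  = −0.75 × (-0.125873) = 0.094405 substitutions/site.

0.09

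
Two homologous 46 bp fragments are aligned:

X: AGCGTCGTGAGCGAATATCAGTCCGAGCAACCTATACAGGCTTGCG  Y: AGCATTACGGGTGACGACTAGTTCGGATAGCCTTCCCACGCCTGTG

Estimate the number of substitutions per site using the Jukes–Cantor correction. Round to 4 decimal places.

The sequences differ at 21 of 46 sites, so p = 21/46 ≈ 0.456522.
d = −(3/4) ln(1 − 4p/3) = −0.75 ln(1 − 0.608696) = −0.75 ln(0.391304)
  = −0.75 × (-0.938271) = 0.703703 substitutions/site.

0.7037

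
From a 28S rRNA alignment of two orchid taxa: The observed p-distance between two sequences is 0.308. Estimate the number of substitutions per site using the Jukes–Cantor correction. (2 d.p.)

0.40

d = −(3/4) ln(1 − 4p/3) = −0.75 ln(1 − 0.410667) = −0.75 ln(0.589333)
  = −0.75 × (-0.528764) = 0.396573 substitutions/site.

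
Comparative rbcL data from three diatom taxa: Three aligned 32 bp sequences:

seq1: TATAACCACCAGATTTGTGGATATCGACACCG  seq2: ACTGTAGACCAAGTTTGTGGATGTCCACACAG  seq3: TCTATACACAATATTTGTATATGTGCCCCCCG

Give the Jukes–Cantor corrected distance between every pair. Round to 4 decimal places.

d(seq1,seq2) = 0.4598, d(seq1,seq3) = 0.5199, d(seq2,seq3) = 0.5199

seq1–seq2: 11/32 sites differ → p = 0.34375, d = −0.75 ln(1 − 0.458333) = 0.459828 ≈ 0.4598.
seq1–seq3: 12/32 sites differ → p = 0.375, d = −0.75 ln(1 − 0.5) = 0.519860 ≈ 0.5199.
seq2–seq3: 12/32 sites differ → p = 0.375, d = −0.75 ln(1 − 0.5) = 0.519860 ≈ 0.5199.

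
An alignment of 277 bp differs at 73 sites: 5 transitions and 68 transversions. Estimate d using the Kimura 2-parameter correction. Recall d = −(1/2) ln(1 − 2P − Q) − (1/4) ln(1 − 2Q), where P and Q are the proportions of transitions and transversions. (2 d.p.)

0.33

P = 5/277 ≈ 0.018051 and Q = 68/277 ≈ 0.245487.
Under the Kimura two-parameter model, d = −½ ln(1 − 2P − Q) − ¼ ln(1 − 2Q).
1 − 2P − Q = 0.718411, giving −½ ln(0.718411) = 0.165357.
1 − 2Q = 0.509026, giving −¼ ln(0.509026) = 0.168814.
d = 0.165357 + 0.168814 = 0.334171.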